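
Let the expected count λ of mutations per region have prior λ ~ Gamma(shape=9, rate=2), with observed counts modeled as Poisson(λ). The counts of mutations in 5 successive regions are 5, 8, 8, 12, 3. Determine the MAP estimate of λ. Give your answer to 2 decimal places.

Σxᵢ = 5+8+8+12+3 = 36, with n = 5.
Posterior ∝ λ^8e^(−2λ) · λ^36e^(−5λ) = λ^44e^(−7λ), i.e. Gamma(shape=45, rate=7).
The mode of a Gamma(a, b) with a ≥ 1 (shape–rate) is (a−1)/b = 44/7 ≈ 6.29.

λ̂_MAP = 6.29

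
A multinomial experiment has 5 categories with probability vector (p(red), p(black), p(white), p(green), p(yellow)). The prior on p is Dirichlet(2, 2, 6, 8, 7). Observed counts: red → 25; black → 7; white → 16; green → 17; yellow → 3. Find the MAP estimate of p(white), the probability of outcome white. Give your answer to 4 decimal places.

MAP estimate of p(white) = 0.2386

The posterior is Dirichlet(αᵢ + nᵢ) = Dirichlet(27, 9, 22, 25, 10).
For a Dirichlet(a₁,…,a_K) with all aᵢ > 1, the mode has j-th component (aⱼ − 1)/(Σaᵢ − K).
Here Σaᵢ = 93 and K = 5, so p(white) = (22 − 1)/(93 − 5) = 21/88 ≈ 0.2386.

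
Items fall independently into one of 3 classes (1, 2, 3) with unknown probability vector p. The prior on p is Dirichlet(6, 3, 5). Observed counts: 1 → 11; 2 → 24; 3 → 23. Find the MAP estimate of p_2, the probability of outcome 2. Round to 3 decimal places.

MAP estimate: 0.377

The posterior is Dirichlet(αᵢ + nᵢ) = Dirichlet(17, 27, 28).
For a Dirichlet(a₁,…,a_K) with all aᵢ > 1, the mode has j-th component (aⱼ − 1)/(Σaᵢ − K).
Here Σaᵢ = 72 and K = 3, so p_2 = (27 − 1)/(72 − 3) = 26/69 ≈ 0.377.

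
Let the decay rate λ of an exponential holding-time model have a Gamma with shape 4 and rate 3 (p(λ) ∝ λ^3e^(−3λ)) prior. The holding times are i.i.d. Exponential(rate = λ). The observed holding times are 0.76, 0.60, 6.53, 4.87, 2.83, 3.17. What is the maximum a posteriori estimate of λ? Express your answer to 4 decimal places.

λ̂_MAP = 0.4136

The Exponential(rate=λ) likelihood is ∝ λ^n e^(−λΣtᵢ). Here n = 6 and Σtᵢ = 0.76 + 0.60 + 6.53 + 4.87 + 2.83 + 3.17 = 18.76.
Posterior ∝ λ^3e^(−3λ) · λ^6e^(−18.76λ) = λ^9e^(−21.76λ), i.e. Gamma(10, 21.76).
Mode = (a−1)/b = 9/21.76 ≈ 0.4136.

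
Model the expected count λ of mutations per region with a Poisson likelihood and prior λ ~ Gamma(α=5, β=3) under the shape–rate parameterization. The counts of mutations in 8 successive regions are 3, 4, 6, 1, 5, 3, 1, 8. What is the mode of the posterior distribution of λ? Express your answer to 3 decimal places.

λ̂_MAP = 3.182

Σxᵢ = 3+4+6+1+5+3+1+8 = 31, with n = 8.
Posterior ∝ λ^4e^(−3λ) · λ^31e^(−8λ) = λ^35e^(−11λ), i.e. Gamma(shape=36, rate=11).
The mode of a Gamma(a, b) with a ≥ 1 (shape–rate) is (a−1)/b = 35/11 ≈ 3.182.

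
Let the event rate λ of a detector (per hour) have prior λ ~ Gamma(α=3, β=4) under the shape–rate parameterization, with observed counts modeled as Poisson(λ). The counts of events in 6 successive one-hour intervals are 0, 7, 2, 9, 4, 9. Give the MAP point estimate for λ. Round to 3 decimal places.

Σxᵢ = 0+7+2+9+4+9 = 31, with n = 6.
Posterior ∝ λ^2e^(−4λ) · λ^31e^(−6λ) = λ^33e^(−10λ), i.e. Gamma(shape=34, rate=10).
The mode of a Gamma(a, b) with a ≥ 1 (shape–rate) is (a−1)/b = 33/10 ≈ 3.300.

λ̂_MAP = 3.300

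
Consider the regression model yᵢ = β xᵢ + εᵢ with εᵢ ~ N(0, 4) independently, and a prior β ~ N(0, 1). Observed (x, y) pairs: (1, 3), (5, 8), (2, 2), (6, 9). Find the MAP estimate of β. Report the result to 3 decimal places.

β̂_MAP = 1.443

log p(β | y) = −Σ(yᵢ − βxᵢ)²/(2·4) − β²/(2·1) + const.
Setting the derivative to zero: Σxᵢ(yᵢ − βxᵢ)/4 − β/1 = 0, so β = Σxᵢyᵢ / (Σxᵢ² + σ²/τ²).
Σxᵢyᵢ = 1·3 + 5·8 + 2·2 + 6·9 = 101; Σxᵢ² = 66; σ²/τ² = 4.
β̂_MAP = 101 / (66 + 4) = 101/70 ≈ 1.443.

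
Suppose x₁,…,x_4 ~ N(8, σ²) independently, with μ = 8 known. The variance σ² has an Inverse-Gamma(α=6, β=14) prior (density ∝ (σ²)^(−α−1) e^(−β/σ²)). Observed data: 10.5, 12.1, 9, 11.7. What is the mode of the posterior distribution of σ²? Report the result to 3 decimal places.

Sum of squared deviations about the known mean: SS = (10.5−8)² + (12.1−8)² + (9−8)² + (11.7−8)² = 37.75.
The Normal likelihood contributes (σ²)^(−n/2) exp(−SS/(2σ²)), so the posterior is Inverse-Gamma(α + n/2, β + SS/2) = Inverse-Gamma(8, 32.875).
The mode of Inverse-Gamma(a, b) is b/(a+1) = 32.875/9 ≈ 3.653.

σ̂²_MAP = 3.653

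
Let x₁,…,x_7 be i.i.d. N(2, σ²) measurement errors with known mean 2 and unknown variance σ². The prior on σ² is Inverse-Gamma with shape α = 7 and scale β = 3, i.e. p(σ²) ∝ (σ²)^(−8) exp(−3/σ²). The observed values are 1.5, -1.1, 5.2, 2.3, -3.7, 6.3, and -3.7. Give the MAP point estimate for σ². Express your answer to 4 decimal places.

Sum of squared deviations about the known mean: SS = (1.5−2)² + (-1.1−2)² + (5.2−2)² + (2.3−2)² + (-3.7−2)² + (6.3−2)² + (-3.7−2)² = 103.66.
The Normal likelihood contributes (σ²)^(−n/2) exp(−SS/(2σ²)), so the posterior is Inverse-Gamma(α + n/2, β + SS/2) = Inverse-Gamma(10.5, 54.83).
The mode of Inverse-Gamma(a, b) is b/(a+1) = 54.83/11.5 ≈ 4.7678.

σ̂²_MAP = 4.7678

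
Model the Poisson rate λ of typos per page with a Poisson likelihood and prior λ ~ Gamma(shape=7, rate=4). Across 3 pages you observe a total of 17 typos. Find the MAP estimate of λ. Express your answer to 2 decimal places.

Σxᵢ = 17, n = 3.
Posterior ∝ λ^6e^(−4λ) · λ^17e^(−3λ) = λ^23e^(−7λ), i.e. Gamma(shape=24, rate=7).
The mode of a Gamma(a, b) with a ≥ 1 (shape–rate) is (a−1)/b = 23/7 ≈ 3.29.

λ̂_MAP = 3.29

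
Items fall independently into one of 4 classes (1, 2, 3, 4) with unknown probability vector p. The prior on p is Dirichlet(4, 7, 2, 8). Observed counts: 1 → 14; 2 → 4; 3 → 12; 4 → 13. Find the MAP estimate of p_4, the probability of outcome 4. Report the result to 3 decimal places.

The posterior is Dirichlet(αᵢ + nᵢ) = Dirichlet(18, 11, 14, 21).
For a Dirichlet(a₁,…,a_K) with all aᵢ > 1, the mode has j-th component (aⱼ − 1)/(Σaᵢ − K).
Here Σaᵢ = 64 and K = 4, so p_4 = (21 − 1)/(64 − 4) = 20/60 ≈ 0.333.

MAP estimate: 0.333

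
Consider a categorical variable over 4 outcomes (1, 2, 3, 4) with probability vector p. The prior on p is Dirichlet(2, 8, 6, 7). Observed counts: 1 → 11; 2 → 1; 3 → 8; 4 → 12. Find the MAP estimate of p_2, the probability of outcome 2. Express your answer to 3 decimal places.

The posterior is Dirichlet(αᵢ + nᵢ) = Dirichlet(13, 9, 14, 19).
For a Dirichlet(a₁,…,a_K) with all aᵢ > 1, the mode has j-th component (aⱼ − 1)/(Σaᵢ − K).
Here Σaᵢ = 55 and K = 4, so p_2 = (9 − 1)/(55 − 4) = 8/51 ≈ 0.157.

MAP estimate: 0.157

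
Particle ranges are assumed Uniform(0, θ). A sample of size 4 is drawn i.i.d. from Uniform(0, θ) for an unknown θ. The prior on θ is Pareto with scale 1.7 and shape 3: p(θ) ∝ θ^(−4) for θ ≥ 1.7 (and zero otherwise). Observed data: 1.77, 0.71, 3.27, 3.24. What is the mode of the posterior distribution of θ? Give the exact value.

The Uniform(0, θ) likelihood is θ^(−n) for θ ≥ max(xᵢ), zero otherwise. Here max(xᵢ) = 3.27.
Posterior ∝ θ^(−4) · θ^(−4) = θ^(−8) on θ ≥ max(1.7, 3.27) = 3.27.
This density is strictly decreasing in θ, so the posterior mode lies at the lower boundary of the support.

θ̂_MAP = 3.27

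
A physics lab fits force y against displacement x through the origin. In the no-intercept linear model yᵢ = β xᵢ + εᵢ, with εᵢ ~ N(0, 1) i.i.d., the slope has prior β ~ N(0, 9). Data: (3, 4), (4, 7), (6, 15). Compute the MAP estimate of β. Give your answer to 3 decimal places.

β̂_MAP = 2.127

log p(β | y) = −Σ(yᵢ − βxᵢ)²/(2·1) − β²/(2·9) + const.
Setting the derivative to zero: Σxᵢ(yᵢ − βxᵢ)/1 − β/9 = 0, so β = Σxᵢyᵢ / (Σxᵢ² + σ²/τ²).
Σxᵢyᵢ = 3·4 + 4·7 + 6·15 = 130; Σxᵢ² = 61; σ²/τ² = 1/9.
β̂_MAP = 130 / (61 + 1/9) = 130/(550/9) = 117/55 ≈ 2.127.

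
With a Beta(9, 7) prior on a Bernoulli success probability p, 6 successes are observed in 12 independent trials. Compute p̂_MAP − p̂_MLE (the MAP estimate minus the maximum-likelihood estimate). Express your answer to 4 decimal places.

Posterior is Beta(15, 13); MAP = (15−1)/(28−2) = 14/26 ≈ 0.53846.
MLE ignores the prior: p̂_MLE = k/n = 6/12 ≈ 0.50000.
Difference = 14/26 − 6/12 = 1/26 ≈ 0.0385.

MAP − MLE = 0.0385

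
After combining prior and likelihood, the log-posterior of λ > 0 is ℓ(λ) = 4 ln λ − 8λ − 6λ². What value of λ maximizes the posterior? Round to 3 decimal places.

ℓ'(λ) = 4/λ − 8 − 12λ. Setting this to zero and multiplying by λ: 12λ² + 8λ − 4 = 0.
λ = (−8 + √(8² + 4·12·4)) / (2·12) = (−8 + √256) / 24 = (−8 + 16)/24 = 1/3.
ℓ''(λ) = −4/λ² − 12 < 0, confirming a maximum.

λ̂_MAP = 0.333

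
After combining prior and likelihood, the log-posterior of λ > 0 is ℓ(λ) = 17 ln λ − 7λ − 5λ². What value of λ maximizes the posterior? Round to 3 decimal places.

ℓ'(λ) = 17/λ − 7 − 10λ. Setting this to zero and multiplying by λ: 10λ² + 7λ − 17 = 0.
λ = (−7 + √(7² + 4·10·17)) / (2·10) = (−7 + √729) / 20 = (−7 + 27)/20 = 1.
ℓ''(λ) = −17/λ² − 10 < 0, confirming a maximum.

λ̂_MAP = 1.000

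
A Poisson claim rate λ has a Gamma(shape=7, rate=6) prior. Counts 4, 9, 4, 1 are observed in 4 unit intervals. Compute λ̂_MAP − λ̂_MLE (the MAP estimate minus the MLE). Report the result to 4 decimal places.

Σxᵢ = 18. Posterior is Gamma(25, 10); MAP = (25−1)/10 = 24/10 ≈ 2.40000.
MLE = x̄ = 18/4 ≈ 4.50000.
Difference = 24/10 − 18/4 = -21/10 ≈ -2.1000.

MAP − MLE = -2.1000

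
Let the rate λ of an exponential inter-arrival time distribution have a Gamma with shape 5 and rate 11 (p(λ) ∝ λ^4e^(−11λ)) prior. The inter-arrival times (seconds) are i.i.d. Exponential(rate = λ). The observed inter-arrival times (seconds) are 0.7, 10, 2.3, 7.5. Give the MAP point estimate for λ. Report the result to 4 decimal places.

λ̂_MAP = 0.2540

The Exponential(rate=λ) likelihood is ∝ λ^n e^(−λΣtᵢ). Here n = 4 and Σtᵢ = 0.7 + 10 + 2.3 + 7.5 = 20.5.
Posterior ∝ λ^4e^(−11λ) · λ^4e^(−20.5λ) = λ^8e^(−31.5λ), i.e. Gamma(9, 31.5).
Mode = (a−1)/b = 8/31.5 ≈ 0.2540.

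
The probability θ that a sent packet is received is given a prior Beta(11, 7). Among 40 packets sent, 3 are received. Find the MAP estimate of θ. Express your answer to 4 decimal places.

Prior: Beta(11, 7).
Data: 3 successes in 40 trials. The binomial likelihood contributes θ^3(1−θ)^37, so the posterior is Beta(11+3, 7+37) = Beta(14, 44).
For Beta(a, b) with a, b > 1 the mode is (a−1)/(a+b−2) = 13/56 ≈ 0.2321.

θ̂_MAP = 0.2321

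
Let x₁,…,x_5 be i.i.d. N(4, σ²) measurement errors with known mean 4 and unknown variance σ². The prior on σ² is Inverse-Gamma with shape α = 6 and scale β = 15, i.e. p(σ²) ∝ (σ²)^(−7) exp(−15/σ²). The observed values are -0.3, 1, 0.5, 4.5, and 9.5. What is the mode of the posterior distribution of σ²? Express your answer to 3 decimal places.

Sum of squared deviations about the known mean: SS = (-0.3−4)² + (1−4)² + (0.5−4)² + (4.5−4)² + (9.5−4)² = 70.24.
The Normal likelihood contributes (σ²)^(−n/2) exp(−SS/(2σ²)), so the posterior is Inverse-Gamma(α + n/2, β + SS/2) = Inverse-Gamma(8.5, 50.12).
The mode of Inverse-Gamma(a, b) is b/(a+1) = 50.12/9.5 ≈ 5.276.

σ̂²_MAP = 5.276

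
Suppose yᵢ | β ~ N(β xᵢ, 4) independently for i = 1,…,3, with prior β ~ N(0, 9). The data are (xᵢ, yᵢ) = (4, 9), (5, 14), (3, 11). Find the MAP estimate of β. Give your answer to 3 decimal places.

log p(β | y) = −Σ(yᵢ − βxᵢ)²/(2·4) − β²/(2·9) + const.
Setting the derivative to zero: Σxᵢ(yᵢ − βxᵢ)/4 − β/9 = 0, so β = Σxᵢyᵢ / (Σxᵢ² + σ²/τ²).
Σxᵢyᵢ = 4·9 + 5·14 + 3·11 = 139; Σxᵢ² = 50; σ²/τ² = 4/9.
β̂_MAP = 139 / (50 + 4/9) = 139/(454/9) = 1251/454 ≈ 2.756.

β̂_MAP = 2.756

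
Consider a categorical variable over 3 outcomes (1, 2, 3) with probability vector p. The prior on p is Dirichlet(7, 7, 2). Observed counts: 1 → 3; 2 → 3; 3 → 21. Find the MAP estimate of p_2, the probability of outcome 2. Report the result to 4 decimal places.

The posterior is Dirichlet(αᵢ + nᵢ) = Dirichlet(10, 10, 23).
For a Dirichlet(a₁,…,a_K) with all aᵢ > 1, the mode has j-th component (aⱼ − 1)/(Σaᵢ − K).
Here Σaᵢ = 43 and K = 3, so p_2 = (10 − 1)/(43 − 3) = 9/40 ≈ 0.2250.

MAP estimate: 0.2250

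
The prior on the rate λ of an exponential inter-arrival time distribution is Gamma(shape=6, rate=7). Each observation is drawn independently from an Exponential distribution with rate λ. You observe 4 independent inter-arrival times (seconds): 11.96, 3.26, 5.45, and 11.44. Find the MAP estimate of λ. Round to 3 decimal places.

The Exponential(rate=λ) likelihood is ∝ λ^n e^(−λΣtᵢ). Here n = 4 and Σtᵢ = 11.96 + 3.26 + 5.45 + 11.44 = 32.11.
Posterior ∝ λ^5e^(−7λ) · λ^4e^(−32.11λ) = λ^9e^(−39.11λ), i.e. Gamma(10, 39.11).
Mode = (a−1)/b = 9/39.11 ≈ 0.230.

λ̂_MAP = 0.230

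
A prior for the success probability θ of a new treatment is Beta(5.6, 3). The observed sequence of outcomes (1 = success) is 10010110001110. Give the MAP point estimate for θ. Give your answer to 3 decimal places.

Prior: Beta(5.6, 3).
Data: 7 successes in 14 trials (from the sequence). The binomial likelihood contributes θ^7(1−θ)^7, so the posterior is Beta(5.6+7, 3+7) = Beta(12.6, 10).
For Beta(a, b) with a, b > 1 the mode is (a−1)/(a+b−2) = 11.6/20.6 ≈ 0.563.

θ̂_MAP = 0.563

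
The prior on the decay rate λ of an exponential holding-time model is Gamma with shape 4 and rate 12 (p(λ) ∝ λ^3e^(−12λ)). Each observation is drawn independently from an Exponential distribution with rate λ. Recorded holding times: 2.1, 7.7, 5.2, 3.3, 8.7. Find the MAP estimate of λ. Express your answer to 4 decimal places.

λ̂_MAP = 0.2051

The Exponential(rate=λ) likelihood is ∝ λ^n e^(−λΣtᵢ). Here n = 5 and Σtᵢ = 2.1 + 7.7 + 5.2 + 3.3 + 8.7 = 27.
Posterior ∝ λ^3e^(−12λ) · λ^5e^(−27λ) = λ^8e^(−39λ), i.e. Gamma(9, 39).
Mode = (a−1)/b = 8/39 ≈ 0.2051.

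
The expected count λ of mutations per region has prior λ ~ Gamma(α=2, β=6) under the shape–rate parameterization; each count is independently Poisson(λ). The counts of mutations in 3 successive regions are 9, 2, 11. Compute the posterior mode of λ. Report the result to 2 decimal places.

λ̂_MAP = 2.56

Σxᵢ = 9+2+11 = 22, with n = 3.
Posterior ∝ λe^(−6λ) · λ^22e^(−3λ) = λ^23e^(−9λ), i.e. Gamma(shape=24, rate=9).
The mode of a Gamma(a, b) with a ≥ 1 (shape–rate) is (a−1)/b = 23/9 ≈ 2.56.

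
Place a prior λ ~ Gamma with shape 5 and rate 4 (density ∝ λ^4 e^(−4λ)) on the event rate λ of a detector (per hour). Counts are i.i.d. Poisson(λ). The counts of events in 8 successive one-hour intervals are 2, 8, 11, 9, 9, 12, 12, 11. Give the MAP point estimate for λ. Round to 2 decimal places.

Σxᵢ = 2+8+11+9+9+12+12+11 = 74, with n = 8.
Posterior ∝ λ^4e^(−4λ) · λ^74e^(−8λ) = λ^78e^(−12λ), i.e. Gamma(shape=79, rate=12).
The mode of a Gamma(a, b) with a ≥ 1 (shape–rate) is (a−1)/b = 78/12 ≈ 6.50.

λ̂_MAP = 6.50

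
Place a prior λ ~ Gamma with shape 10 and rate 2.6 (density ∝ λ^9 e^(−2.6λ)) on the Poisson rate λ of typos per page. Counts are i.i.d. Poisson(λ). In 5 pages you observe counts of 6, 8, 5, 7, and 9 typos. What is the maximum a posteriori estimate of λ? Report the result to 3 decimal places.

λ̂_MAP = 5.789

Σxᵢ = 6+8+5+7+9 = 35, with n = 5.
Posterior ∝ λ^9e^(−2.6λ) · λ^35e^(−5λ) = λ^44e^(−7.6λ), i.e. Gamma(shape=45, rate=7.6).
The mode of a Gamma(a, b) with a ≥ 1 (shape–rate) is (a−1)/b = 44/7.6 ≈ 5.789.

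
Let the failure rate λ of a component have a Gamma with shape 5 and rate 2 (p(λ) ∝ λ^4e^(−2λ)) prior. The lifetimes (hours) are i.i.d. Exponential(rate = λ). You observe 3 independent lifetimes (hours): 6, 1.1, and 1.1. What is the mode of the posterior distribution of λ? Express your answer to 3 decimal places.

λ̂_MAP = 0.686

The Exponential(rate=λ) likelihood is ∝ λ^n e^(−λΣtᵢ). Here n = 3 and Σtᵢ = 6 + 1.1 + 1.1 = 8.2.
Posterior ∝ λ^4e^(−2λ) · λ^3e^(−8.2λ) = λ^7e^(−10.2λ), i.e. Gamma(8, 10.2).
Mode = (a−1)/b = 7/10.2 ≈ 0.686.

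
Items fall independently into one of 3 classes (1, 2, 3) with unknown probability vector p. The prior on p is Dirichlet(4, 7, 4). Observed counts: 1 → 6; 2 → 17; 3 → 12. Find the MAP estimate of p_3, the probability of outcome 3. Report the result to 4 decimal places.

The posterior is Dirichlet(αᵢ + nᵢ) = Dirichlet(10, 24, 16).
For a Dirichlet(a₁,…,a_K) with all aᵢ > 1, the mode has j-th component (aⱼ − 1)/(Σaᵢ − K).
Here Σaᵢ = 50 and K = 3, so p_3 = (16 − 1)/(50 − 3) = 15/47 ≈ 0.3191.

MAP estimate: 0.3191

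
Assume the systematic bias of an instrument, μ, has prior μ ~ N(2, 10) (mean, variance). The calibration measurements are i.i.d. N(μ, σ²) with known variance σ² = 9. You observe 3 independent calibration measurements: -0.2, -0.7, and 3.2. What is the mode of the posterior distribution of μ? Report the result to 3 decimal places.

n = 3; x̄ = ((-0.2) + (-0.7) + 3.2)/3 = 2.3/3 = 23/30 ≈ 0.7667.
For a Normal prior and Normal likelihood with known variance, the posterior is Normal; its mode equals its mean, the precision-weighted average.
Prior precision 1/σ₀² = 1/10 = 0.1; data precision n/σ² = 3/9 = 1/3.
μ̂ = (0.1·2 + (1/3)·(23/30)) / (0.1 + 1/3) = (41/90)/(13/30) = 41/39 ≈ 1.051.

μ̂_MAP = 1.051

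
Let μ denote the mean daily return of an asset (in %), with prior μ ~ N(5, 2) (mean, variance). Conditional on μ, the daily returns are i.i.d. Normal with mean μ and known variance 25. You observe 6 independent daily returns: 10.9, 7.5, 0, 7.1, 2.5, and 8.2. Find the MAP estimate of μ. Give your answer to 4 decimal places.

n = 6; x̄ = (10.9 + 7.5 + 0 + 7.1 + 2.5 + 8.2)/6 = 36.2/6 = 181/30 ≈ 6.0333.
For a Normal prior and Normal likelihood with known variance, the posterior is Normal; its mode equals its mean, the precision-weighted average.
Prior precision 1/σ₀² = 1/2 = 0.5; data precision n/σ² = 6/25 = 0.24.
μ̂ = (0.5·5 + 0.24·(181/30)) / (0.5 + 0.24) = 3.948/0.74 = 987/185 ≈ 5.3351.

μ̂_MAP = 5.3351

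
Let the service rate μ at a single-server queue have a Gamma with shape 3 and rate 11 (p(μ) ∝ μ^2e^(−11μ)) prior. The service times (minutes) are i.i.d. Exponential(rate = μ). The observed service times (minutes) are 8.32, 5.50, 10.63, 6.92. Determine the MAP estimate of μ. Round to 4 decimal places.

μ̂_MAP = 0.1416

The Exponential(rate=μ) likelihood is ∝ μ^n e^(−μΣtᵢ). Here n = 4 and Σtᵢ = 8.32 + 5.50 + 10.63 + 6.92 = 31.37.
Posterior ∝ μ^2e^(−11μ) · μ^4e^(−31.37μ) = μ^6e^(−42.37μ), i.e. Gamma(7, 42.37).
Mode = (a−1)/b = 6/42.37 ≈ 0.1416.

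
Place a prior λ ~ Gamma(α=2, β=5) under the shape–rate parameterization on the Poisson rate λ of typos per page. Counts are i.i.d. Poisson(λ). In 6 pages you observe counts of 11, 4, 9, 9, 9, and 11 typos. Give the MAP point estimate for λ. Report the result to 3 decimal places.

λ̂_MAP = 4.909

Σxᵢ = 11+4+9+9+9+11 = 53, with n = 6.
Posterior ∝ λe^(−5λ) · λ^53e^(−6λ) = λ^54e^(−11λ), i.e. Gamma(shape=55, rate=11).
The mode of a Gamma(a, b) with a ≥ 1 (shape–rate) is (a−1)/b = 54/11 ≈ 4.909.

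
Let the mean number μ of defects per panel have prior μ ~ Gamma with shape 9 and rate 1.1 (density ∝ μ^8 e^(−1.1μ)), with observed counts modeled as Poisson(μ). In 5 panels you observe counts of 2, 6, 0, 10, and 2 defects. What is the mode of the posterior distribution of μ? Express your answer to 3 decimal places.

μ̂_MAP = 4.590

Σxᵢ = 2+6+0+10+2 = 20, with n = 5.
Posterior ∝ μ^8e^(−1.1μ) · μ^20e^(−5μ) = μ^28e^(−6.1μ), i.e. Gamma(shape=29, rate=6.1).
The mode of a Gamma(a, b) with a ≥ 1 (shape–rate) is (a−1)/b = 28/6.1 ≈ 4.590.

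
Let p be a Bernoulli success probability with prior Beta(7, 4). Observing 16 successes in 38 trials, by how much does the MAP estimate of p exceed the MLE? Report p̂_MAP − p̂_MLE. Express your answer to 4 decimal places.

MAP − MLE = 0.0470

Posterior is Beta(23, 26); MAP = (23−1)/(49−2) = 22/47 ≈ 0.46809.
MLE ignores the prior: p̂_MLE = k/n = 16/38 ≈ 0.42105.
Difference = 22/47 − 16/38 = 42/893 ≈ 0.0470.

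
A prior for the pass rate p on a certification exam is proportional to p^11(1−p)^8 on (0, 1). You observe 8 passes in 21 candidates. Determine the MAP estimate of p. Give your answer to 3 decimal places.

p̂_MAP = 0.475

The prior density ∝ p^11(1−p)^8 is the kernel of Beta(12, 9).
Data: 8 successes in 21 trials. The binomial likelihood contributes p^8(1−p)^13, so the posterior is Beta(12+8, 9+13) = Beta(20, 22).
For Beta(a, b) with a, b > 1 the mode is (a−1)/(a+b−2) = 19/40 ≈ 0.475.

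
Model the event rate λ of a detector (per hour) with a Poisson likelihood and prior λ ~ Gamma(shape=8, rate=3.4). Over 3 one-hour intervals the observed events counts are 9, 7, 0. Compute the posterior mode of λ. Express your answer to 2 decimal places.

λ̂_MAP = 3.59

Σxᵢ = 9+7+0 = 16, with n = 3.
Posterior ∝ λ^7e^(−3.4λ) · λ^16e^(−3λ) = λ^23e^(−6.4λ), i.e. Gamma(shape=24, rate=6.4).
The mode of a Gamma(a, b) with a ≥ 1 (shape–rate) is (a−1)/b = 23/6.4 ≈ 3.59.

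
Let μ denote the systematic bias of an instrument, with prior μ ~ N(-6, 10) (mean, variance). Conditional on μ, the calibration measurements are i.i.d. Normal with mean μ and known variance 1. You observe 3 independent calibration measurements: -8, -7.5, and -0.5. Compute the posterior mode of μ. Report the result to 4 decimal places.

μ̂_MAP = -5.3548

n = 3; x̄ = ((-8) + (-7.5) + (-0.5))/3 = -16/3 = -16/3 ≈ -5.3333.
For a Normal prior and Normal likelihood with known variance, the posterior is Normal; its mode equals its mean, the precision-weighted average.
Prior precision 1/σ₀² = 1/10 = 0.1; data precision n/σ² = 3/1 = 3.
μ̂ = (0.1·(-6) + 3·(-16/3)) / (0.1 + 3) = (-16.6)/3.1 = -166/31 ≈ -5.3548.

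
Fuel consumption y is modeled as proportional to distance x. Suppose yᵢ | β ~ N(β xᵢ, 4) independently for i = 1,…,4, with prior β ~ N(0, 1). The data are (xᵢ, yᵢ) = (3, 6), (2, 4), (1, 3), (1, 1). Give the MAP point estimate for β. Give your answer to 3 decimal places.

log p(β | y) = −Σ(yᵢ − βxᵢ)²/(2·4) − β²/(2·1) + const.
Setting the derivative to zero: Σxᵢ(yᵢ − βxᵢ)/4 − β/1 = 0, so β = Σxᵢyᵢ / (Σxᵢ² + σ²/τ²).
Σxᵢyᵢ = 3·6 + 2·4 + 1·3 + 1·1 = 30; Σxᵢ² = 15; σ²/τ² = 4.
β̂_MAP = 30 / (15 + 4) = 30/19 ≈ 1.579.

β̂_MAP = 1.579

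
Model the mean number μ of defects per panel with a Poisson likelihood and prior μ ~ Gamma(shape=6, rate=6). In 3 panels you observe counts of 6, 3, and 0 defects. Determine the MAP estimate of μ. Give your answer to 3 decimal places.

μ̂_MAP = 1.556

Σxᵢ = 6+3+0 = 9, with n = 3.
Posterior ∝ μ^5e^(−6μ) · μ^9e^(−3μ) = μ^14e^(−9μ), i.e. Gamma(shape=15, rate=9).
The mode of a Gamma(a, b) with a ≥ 1 (shape–rate) is (a−1)/b = 14/9 ≈ 1.556.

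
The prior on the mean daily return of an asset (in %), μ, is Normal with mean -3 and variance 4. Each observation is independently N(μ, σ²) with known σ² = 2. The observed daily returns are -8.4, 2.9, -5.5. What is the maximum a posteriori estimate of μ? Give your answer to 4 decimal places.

μ̂_MAP = -3.5714

n = 3; x̄ = ((-8.4) + 2.9 + (-5.5))/3 = -11/3 = -11/3 ≈ -3.6667.
For a Normal prior and Normal likelihood with known variance, the posterior is Normal; its mode equals its mean, the precision-weighted average.
Prior precision 1/σ₀² = 1/4 = 0.25; data precision n/σ² = 3/2 = 1.5.
μ̂ = (0.25·(-3) + 1.5·(-11/3)) / (0.25 + 1.5) = (-6.25)/1.75 = -25/7 ≈ -3.5714.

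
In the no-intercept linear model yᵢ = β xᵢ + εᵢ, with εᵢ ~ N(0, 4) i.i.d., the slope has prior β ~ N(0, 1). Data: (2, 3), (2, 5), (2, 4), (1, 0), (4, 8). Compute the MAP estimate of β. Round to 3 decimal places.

log p(β | y) = −Σ(yᵢ − βxᵢ)²/(2·4) − β²/(2·1) + const.
Setting the derivative to zero: Σxᵢ(yᵢ − βxᵢ)/4 − β/1 = 0, so β = Σxᵢyᵢ / (Σxᵢ² + σ²/τ²).
Σxᵢyᵢ = 2·3 + 2·5 + 2·4 + 1·0 + 4·8 = 56; Σxᵢ² = 29; σ²/τ² = 4.
β̂_MAP = 56 / (29 + 4) = 56/33 ≈ 1.697.

β̂_MAP = 1.697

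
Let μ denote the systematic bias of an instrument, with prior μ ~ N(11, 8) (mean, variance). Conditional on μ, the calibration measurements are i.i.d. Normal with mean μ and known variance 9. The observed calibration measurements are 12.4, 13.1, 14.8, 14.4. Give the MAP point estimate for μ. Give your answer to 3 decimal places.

n = 4; x̄ = (12.4 + 13.1 + 14.8 + 14.4)/4 = 54.7/4 = 13.675.
For a Normal prior and Normal likelihood with known variance, the posterior is Normal; its mode equals its mean, the precision-weighted average.
Prior precision 1/σ₀² = 1/8 = 0.125; data precision n/σ² = 4/9.
μ̂ = (0.125·11 + (4/9)·13.675) / (0.125 + 4/9) = (2683/360)/(41/72) = 2683/205 ≈ 13.088.

μ̂_MAP = 13.088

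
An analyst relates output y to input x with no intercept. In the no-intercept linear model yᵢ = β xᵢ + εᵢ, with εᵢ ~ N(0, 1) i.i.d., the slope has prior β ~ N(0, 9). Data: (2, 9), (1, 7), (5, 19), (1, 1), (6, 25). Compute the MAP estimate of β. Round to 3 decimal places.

β̂_MAP = 4.038

log p(β | y) = −Σ(yᵢ − βxᵢ)²/(2·1) − β²/(2·9) + const.
Setting the derivative to zero: Σxᵢ(yᵢ − βxᵢ)/1 − β/9 = 0, so β = Σxᵢyᵢ / (Σxᵢ² + σ²/τ²).
Σxᵢyᵢ = 2·9 + 1·7 + 5·19 + 1·1 + 6·25 = 271; Σxᵢ² = 67; σ²/τ² = 1/9.
β̂_MAP = 271 / (67 + 1/9) = 271/(604/9) = 2439/604 ≈ 4.038.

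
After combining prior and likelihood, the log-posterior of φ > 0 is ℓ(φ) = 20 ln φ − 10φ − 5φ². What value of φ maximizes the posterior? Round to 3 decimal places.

φ̂_MAP = 1.000

ℓ'(φ) = 20/φ − 10 − 10φ. Setting this to zero and multiplying by φ: 10φ² + 10φ − 20 = 0.
φ = (−10 + √(10² + 4·10·20)) / (2·10) = (−10 + √900) / 20 = (−10 + 30)/20 = 1.
ℓ''(φ) = −20/φ² − 10 < 0, confirming a maximum.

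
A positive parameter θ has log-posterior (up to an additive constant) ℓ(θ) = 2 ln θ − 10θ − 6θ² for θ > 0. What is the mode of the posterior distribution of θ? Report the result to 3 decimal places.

ℓ'(θ) = 2/θ − 10 − 12θ. Setting this to zero and multiplying by θ: 12θ² + 10θ − 2 = 0.
θ = (−10 + √(10² + 4·12·2)) / (2·12) = (−10 + √196) / 24 = (−10 + 14)/24 = 1/6.
ℓ''(θ) = −2/θ² − 12 < 0, confirming a maximum.

θ̂_MAP = 0.167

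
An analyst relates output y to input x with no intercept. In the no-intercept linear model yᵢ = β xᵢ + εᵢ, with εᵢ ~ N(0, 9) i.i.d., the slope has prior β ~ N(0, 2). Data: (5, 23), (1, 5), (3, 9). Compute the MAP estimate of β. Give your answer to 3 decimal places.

log p(β | y) = −Σ(yᵢ − βxᵢ)²/(2·9) − β²/(2·2) + const.
Setting the derivative to zero: Σxᵢ(yᵢ − βxᵢ)/9 − β/2 = 0, so β = Σxᵢyᵢ / (Σxᵢ² + σ²/τ²).
Σxᵢyᵢ = 5·23 + 1·5 + 3·9 = 147; Σxᵢ² = 35; σ²/τ² = 4.5.
β̂_MAP = 147 / (35 + 4.5) = 147/39.5 ≈ 3.722.

β̂_MAP = 3.722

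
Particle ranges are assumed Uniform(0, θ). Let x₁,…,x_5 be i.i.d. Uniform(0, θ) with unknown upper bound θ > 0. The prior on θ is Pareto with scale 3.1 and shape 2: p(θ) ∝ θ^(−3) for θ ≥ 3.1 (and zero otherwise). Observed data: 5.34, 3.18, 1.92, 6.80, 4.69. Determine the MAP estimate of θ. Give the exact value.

The Uniform(0, θ) likelihood is θ^(−n) for θ ≥ max(xᵢ), zero otherwise. Here max(xᵢ) = 6.80.
Posterior ∝ θ^(−3) · θ^(−5) = θ^(−8) on θ ≥ max(3.1, 6.80) = 6.80.
This density is strictly decreasing in θ, so the posterior mode lies at the lower boundary of the support.

θ̂_MAP = 6.80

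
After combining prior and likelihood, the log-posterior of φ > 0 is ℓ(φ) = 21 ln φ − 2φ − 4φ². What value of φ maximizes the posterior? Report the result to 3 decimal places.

φ̂_MAP = 1.500

ℓ'(φ) = 21/φ − 2 − 8φ. Setting this to zero and multiplying by φ: 8φ² + 2φ − 21 = 0.
φ = (−2 + √(2² + 4·8·21)) / (2·8) = (−2 + √676) / 16 = (−2 + 26)/16 = 3/2.
ℓ''(φ) = −21/φ² − 8 < 0, confirming a maximum.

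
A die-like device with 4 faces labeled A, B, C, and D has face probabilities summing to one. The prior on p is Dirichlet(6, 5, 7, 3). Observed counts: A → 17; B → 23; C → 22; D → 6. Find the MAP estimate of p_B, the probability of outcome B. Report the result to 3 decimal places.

MAP estimate of p_B = 0.318

The posterior is Dirichlet(αᵢ + nᵢ) = Dirichlet(23, 28, 29, 9).
For a Dirichlet(a₁,…,a_K) with all aᵢ > 1, the mode has j-th component (aⱼ − 1)/(Σaᵢ − K).
Here Σaᵢ = 89 and K = 4, so p_B = (28 − 1)/(89 − 4) = 27/85 ≈ 0.318.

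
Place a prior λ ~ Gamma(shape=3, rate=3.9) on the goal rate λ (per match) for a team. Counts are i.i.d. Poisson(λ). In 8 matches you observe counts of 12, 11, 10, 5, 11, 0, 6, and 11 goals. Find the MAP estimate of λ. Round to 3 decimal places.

Σxᵢ = 12+11+10+5+11+0+6+11 = 66, with n = 8.
Posterior ∝ λ^2e^(−3.9λ) · λ^66e^(−8λ) = λ^68e^(−11.9λ), i.e. Gamma(shape=69, rate=11.9).
The mode of a Gamma(a, b) with a ≥ 1 (shape–rate) is (a−1)/b = 68/11.9 ≈ 5.714.

λ̂_MAP = 5.714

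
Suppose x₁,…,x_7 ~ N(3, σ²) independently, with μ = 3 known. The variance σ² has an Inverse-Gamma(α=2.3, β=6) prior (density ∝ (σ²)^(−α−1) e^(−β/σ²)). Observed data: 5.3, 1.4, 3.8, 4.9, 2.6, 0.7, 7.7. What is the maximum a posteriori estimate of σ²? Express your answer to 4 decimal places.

σ̂²_MAP = 3.7971

Sum of squared deviations about the known mean: SS = (5.3−3)² + (1.4−3)² + (3.8−3)² + (4.9−3)² + (2.6−3)² + (0.7−3)² + (7.7−3)² = 39.64.
The Normal likelihood contributes (σ²)^(−n/2) exp(−SS/(2σ²)), so the posterior is Inverse-Gamma(α + n/2, β + SS/2) = Inverse-Gamma(5.8, 25.82).
The mode of Inverse-Gamma(a, b) is b/(a+1) = 25.82/6.8 ≈ 3.7971.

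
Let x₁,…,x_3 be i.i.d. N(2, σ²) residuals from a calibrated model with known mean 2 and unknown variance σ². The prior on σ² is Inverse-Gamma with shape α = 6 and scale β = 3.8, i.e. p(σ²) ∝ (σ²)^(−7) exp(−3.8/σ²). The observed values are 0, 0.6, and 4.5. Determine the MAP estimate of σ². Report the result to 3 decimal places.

σ̂²_MAP = 1.165

Sum of squared deviations about the known mean: SS = (0−2)² + (0.6−2)² + (4.5−2)² = 12.21.
The Normal likelihood contributes (σ²)^(−n/2) exp(−SS/(2σ²)), so the posterior is Inverse-Gamma(α + n/2, β + SS/2) = Inverse-Gamma(7.5, 9.905).
The mode of Inverse-Gamma(a, b) is b/(a+1) = 9.905/8.5 ≈ 1.165.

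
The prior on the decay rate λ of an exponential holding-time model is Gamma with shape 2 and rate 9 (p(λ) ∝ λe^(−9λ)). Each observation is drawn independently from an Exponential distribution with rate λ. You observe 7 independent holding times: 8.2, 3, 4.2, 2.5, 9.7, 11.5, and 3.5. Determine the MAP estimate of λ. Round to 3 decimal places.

λ̂_MAP = 0.155

The Exponential(rate=λ) likelihood is ∝ λ^n e^(−λΣtᵢ). Here n = 7 and Σtᵢ = 8.2 + 3 + 4.2 + 2.5 + 9.7 + 11.5 + 3.5 = 42.6.
Posterior ∝ λe^(−9λ) · λ^7e^(−42.6λ) = λ^8e^(−51.6λ), i.e. Gamma(9, 51.6).
Mode = (a−1)/b = 8/51.6 ≈ 0.155.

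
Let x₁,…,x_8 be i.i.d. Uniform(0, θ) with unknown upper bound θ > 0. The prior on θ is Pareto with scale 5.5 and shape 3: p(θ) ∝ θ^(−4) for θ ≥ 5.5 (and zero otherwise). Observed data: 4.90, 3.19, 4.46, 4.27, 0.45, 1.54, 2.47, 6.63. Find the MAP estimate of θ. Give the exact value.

θ̂_MAP = 6.63

The Uniform(0, θ) likelihood is θ^(−n) for θ ≥ max(xᵢ), zero otherwise. Here max(xᵢ) = 6.63.
Posterior ∝ θ^(−4) · θ^(−8) = θ^(−12) on θ ≥ max(5.5, 6.63) = 6.63.
This density is strictly decreasing in θ, so the posterior mode lies at the lower boundary of the support.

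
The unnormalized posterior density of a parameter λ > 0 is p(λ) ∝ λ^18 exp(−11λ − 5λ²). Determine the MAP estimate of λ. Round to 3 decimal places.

ℓ'(λ) = 18/λ − 11 − 10λ. Setting this to zero and multiplying by λ: 10λ² + 11λ − 18 = 0.
λ = (−11 + √(11² + 4·10·18)) / (2·10) = (−11 + √841) / 20 = (−11 + 29)/20 = 9/10.
ℓ''(λ) = −18/λ² − 10 < 0, confirming a maximum.

λ̂_MAP = 0.900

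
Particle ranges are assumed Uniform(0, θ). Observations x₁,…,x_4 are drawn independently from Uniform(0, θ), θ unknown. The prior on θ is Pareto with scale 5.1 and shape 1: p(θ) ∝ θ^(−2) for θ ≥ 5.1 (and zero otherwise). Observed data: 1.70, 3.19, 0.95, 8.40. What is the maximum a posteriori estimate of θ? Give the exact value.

θ̂_MAP = 8.40

The Uniform(0, θ) likelihood is θ^(−n) for θ ≥ max(xᵢ), zero otherwise. Here max(xᵢ) = 8.40.
Posterior ∝ θ^(−2) · θ^(−4) = θ^(−6) on θ ≥ max(5.1, 8.40) = 8.40.
This density is strictly decreasing in θ, so the posterior mode lies at the lower boundary of the support.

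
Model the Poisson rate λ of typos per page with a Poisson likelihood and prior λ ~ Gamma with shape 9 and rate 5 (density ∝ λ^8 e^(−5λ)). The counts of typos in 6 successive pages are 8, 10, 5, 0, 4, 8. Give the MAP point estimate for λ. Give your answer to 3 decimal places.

Σxᵢ = 8+10+5+0+4+8 = 35, with n = 6.
Posterior ∝ λ^8e^(−5λ) · λ^35e^(−6λ) = λ^43e^(−11λ), i.e. Gamma(shape=44, rate=11).
The mode of a Gamma(a, b) with a ≥ 1 (shape–rate) is (a−1)/b = 43/11 ≈ 3.909.

λ̂_MAP = 3.909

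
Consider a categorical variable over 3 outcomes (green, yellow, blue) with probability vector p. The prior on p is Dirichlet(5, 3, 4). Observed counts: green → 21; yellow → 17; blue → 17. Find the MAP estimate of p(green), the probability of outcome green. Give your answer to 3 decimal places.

The posterior is Dirichlet(αᵢ + nᵢ) = Dirichlet(26, 20, 21).
For a Dirichlet(a₁,…,a_K) with all aᵢ > 1, the mode has j-th component (aⱼ − 1)/(Σaᵢ − K).
Here Σaᵢ = 67 and K = 3, so p(green) = (26 − 1)/(67 − 3) = 25/64 ≈ 0.391.

MAP estimate of p(green) = 0.391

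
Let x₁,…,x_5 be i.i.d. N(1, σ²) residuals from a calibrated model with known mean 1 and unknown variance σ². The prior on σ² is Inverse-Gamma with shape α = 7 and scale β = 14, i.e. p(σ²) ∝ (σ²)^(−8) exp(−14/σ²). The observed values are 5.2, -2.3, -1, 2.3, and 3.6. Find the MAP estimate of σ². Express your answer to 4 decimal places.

σ̂²_MAP = 3.2848

Sum of squared deviations about the known mean: SS = (5.2−1)² + (-2.3−1)² + (-1−1)² + (2.3−1)² + (3.6−1)² = 40.98.
The Normal likelihood contributes (σ²)^(−n/2) exp(−SS/(2σ²)), so the posterior is Inverse-Gamma(α + n/2, β + SS/2) = Inverse-Gamma(9.5, 34.49).
The mode of Inverse-Gamma(a, b) is b/(a+1) = 34.49/10.5 ≈ 3.2848.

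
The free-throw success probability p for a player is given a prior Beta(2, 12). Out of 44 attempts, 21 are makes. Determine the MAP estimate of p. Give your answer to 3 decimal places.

p̂_MAP = 0.393

Prior: Beta(2, 12).
Data: 21 successes in 44 trials. The binomial likelihood contributes p^21(1−p)^23, so the posterior is Beta(2+21, 12+23) = Beta(23, 35).
For Beta(a, b) with a, b > 1 the mode is (a−1)/(a+b−2) = 22/56 ≈ 0.393.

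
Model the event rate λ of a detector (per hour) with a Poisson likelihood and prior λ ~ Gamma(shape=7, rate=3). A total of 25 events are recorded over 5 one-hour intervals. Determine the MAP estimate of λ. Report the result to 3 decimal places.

λ̂_MAP = 3.875

Σxᵢ = 25, n = 5.
Posterior ∝ λ^6e^(−3λ) · λ^25e^(−5λ) = λ^31e^(−8λ), i.e. Gamma(shape=32, rate=8).
The mode of a Gamma(a, b) with a ≥ 1 (shape–rate) is (a−1)/b = 31/8 ≈ 3.875.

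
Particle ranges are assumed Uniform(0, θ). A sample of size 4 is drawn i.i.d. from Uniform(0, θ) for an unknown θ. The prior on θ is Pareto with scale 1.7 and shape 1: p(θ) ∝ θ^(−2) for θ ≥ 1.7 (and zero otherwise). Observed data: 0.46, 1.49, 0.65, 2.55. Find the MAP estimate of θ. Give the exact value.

The Uniform(0, θ) likelihood is θ^(−n) for θ ≥ max(xᵢ), zero otherwise. Here max(xᵢ) = 2.55.
Posterior ∝ θ^(−2) · θ^(−4) = θ^(−6) on θ ≥ max(1.7, 2.55) = 2.55.
This density is strictly decreasing in θ, so the posterior mode lies at the lower boundary of the support.

θ̂_MAP = 2.55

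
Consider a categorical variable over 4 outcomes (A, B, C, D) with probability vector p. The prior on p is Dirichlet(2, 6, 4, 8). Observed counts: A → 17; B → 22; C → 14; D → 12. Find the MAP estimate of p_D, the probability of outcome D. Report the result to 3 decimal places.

MAP estimate of p_D = 0.235

The posterior is Dirichlet(αᵢ + nᵢ) = Dirichlet(19, 28, 18, 20).
For a Dirichlet(a₁,…,a_K) with all aᵢ > 1, the mode has j-th component (aⱼ − 1)/(Σaᵢ − K).
Here Σaᵢ = 85 and K = 4, so p_D = (20 − 1)/(85 − 4) = 19/81 ≈ 0.235.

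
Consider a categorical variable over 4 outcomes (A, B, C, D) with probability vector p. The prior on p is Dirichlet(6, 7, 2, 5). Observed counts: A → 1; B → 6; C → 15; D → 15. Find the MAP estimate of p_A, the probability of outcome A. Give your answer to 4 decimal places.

The posterior is Dirichlet(αᵢ + nᵢ) = Dirichlet(7, 13, 17, 20).
For a Dirichlet(a₁,…,a_K) with all aᵢ > 1, the mode has j-th component (aⱼ − 1)/(Σaᵢ − K).
Here Σaᵢ = 57 and K = 4, so p_A = (7 − 1)/(57 − 4) = 6/53 ≈ 0.1132.

MAP estimate of p_A = 0.1132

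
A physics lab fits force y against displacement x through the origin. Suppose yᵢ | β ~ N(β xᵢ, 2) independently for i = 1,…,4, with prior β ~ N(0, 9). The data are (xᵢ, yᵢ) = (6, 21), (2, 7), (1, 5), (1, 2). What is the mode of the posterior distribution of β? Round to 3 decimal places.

β̂_MAP = 3.482

log p(β | y) = −Σ(yᵢ − βxᵢ)²/(2·2) − β²/(2·9) + const.
Setting the derivative to zero: Σxᵢ(yᵢ − βxᵢ)/2 − β/9 = 0, so β = Σxᵢyᵢ / (Σxᵢ² + σ²/τ²).
Σxᵢyᵢ = 6·21 + 2·7 + 1·5 + 1·2 = 147; Σxᵢ² = 42; σ²/τ² = 2/9.
β̂_MAP = 147 / (42 + 2/9) = 147/(380/9) = 1323/380 ≈ 3.482.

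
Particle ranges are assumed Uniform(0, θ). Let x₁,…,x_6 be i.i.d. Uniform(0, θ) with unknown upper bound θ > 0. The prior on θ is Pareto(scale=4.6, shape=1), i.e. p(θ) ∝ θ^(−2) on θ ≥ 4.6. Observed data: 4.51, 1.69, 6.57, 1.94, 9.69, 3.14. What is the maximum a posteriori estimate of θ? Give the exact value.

θ̂_MAP = 9.69

The Uniform(0, θ) likelihood is θ^(−n) for θ ≥ max(xᵢ), zero otherwise. Here max(xᵢ) = 9.69.
Posterior ∝ θ^(−2) · θ^(−6) = θ^(−8) on θ ≥ max(4.6, 9.69) = 9.69.
This density is strictly decreasing in θ, so the posterior mode lies at the lower boundary of the support.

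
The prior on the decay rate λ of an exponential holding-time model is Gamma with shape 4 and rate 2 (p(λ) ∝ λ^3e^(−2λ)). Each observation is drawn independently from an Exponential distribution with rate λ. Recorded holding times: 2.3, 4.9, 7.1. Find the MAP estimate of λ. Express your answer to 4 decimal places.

λ̂_MAP = 0.3681

The Exponential(rate=λ) likelihood is ∝ λ^n e^(−λΣtᵢ). Here n = 3 and Σtᵢ = 2.3 + 4.9 + 7.1 = 14.3.
Posterior ∝ λ^3e^(−2λ) · λ^3e^(−14.3λ) = λ^6e^(−16.3λ), i.e. Gamma(7, 16.3).
Mode = (a−1)/b = 6/16.3 ≈ 0.3681.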